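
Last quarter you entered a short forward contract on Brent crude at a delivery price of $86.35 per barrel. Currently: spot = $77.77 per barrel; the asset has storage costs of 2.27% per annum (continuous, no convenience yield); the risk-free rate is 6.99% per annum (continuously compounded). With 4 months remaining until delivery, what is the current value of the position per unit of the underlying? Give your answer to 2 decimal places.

Current fair forward for the remaining 4 months: F = S·e^((r + u)·T), (r + u) = 0.0699 + 0.0227 = 0.0926
F = 77.77 · e^(0.0926 × 4/12) = 77.77 × 1.031348 = 80.2079
Value of long forward = (F − K)·e^(−rT) = (80.2079 − 86.35) · e^(−0.0699·4/12)
= -6.1421 × 0.976969 = -6.00
Short position value = −(long value) = $6.00

$6.00 per barrel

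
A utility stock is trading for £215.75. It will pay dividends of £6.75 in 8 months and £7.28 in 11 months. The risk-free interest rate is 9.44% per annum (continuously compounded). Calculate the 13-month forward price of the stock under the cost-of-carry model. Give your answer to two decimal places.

PV(dividends) I = 6.75·e^(−0.0944·8/12) + 7.28·e^(−0.0944·11/12)
I = 6.3383 + 6.6765 = 13.0148
F = (S − I)·e^(rT) = (215.75 − 13.0148) · e^(0.0944·13/12)
= 202.7352 · e^0.102267 = 202.7352 × 1.107679 = £224.57

£224.57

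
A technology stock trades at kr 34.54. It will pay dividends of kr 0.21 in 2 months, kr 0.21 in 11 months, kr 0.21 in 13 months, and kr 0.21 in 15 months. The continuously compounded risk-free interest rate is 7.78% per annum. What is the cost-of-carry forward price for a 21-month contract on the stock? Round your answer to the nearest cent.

PV(dividends) I = 0.21·e^(−0.0778·2/12) + 0.21·e^(−0.0778·11/12) + 0.21·e^(−0.0778·13/12) + 0.21·e^(−0.0778·15/12)
I = 0.2073 + 0.1955 + 0.1930 + 0.1905 = 0.7863
F = (S − I)·e^(rT) = (34.54 − 0.7863) · e^(0.0778·21/12)
= 33.7537 · e^0.136150 = 33.7537 × 1.145854 = kr 38.68

kr 38.68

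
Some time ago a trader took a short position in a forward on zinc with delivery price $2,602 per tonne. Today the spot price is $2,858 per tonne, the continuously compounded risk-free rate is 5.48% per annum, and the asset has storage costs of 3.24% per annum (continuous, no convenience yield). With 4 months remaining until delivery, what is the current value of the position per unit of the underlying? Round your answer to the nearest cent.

Current fair forward for the remaining 4 months: F = S·e^((r + u)·T), (r + u) = 0.0548 + 0.0324 = 0.0872
F = 2858 · e^(0.0872 × 4/12) = 2858 × 1.02949323 = 2942.2917
Value of long forward = (F − K)·e^(−rT) = (2942.2917 − 2602) · e^(−0.0548·4/12)
= 340.2917 × 0.98189916 = 334.13
Short position value = −(long value) = -$334.13

-$334.13 per tonne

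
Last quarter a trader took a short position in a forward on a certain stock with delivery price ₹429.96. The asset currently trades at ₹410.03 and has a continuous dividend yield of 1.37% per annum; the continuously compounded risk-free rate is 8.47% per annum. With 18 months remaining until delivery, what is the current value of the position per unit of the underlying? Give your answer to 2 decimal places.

-₹23.03

Current fair forward for the remaining 18 months: F = S·e^((r − q)·T), (r − q) = 0.0847 − 0.0137 = 0.0710
F = 410.03 · e^(0.0710 × 18/12) = 410.03 × 1.112378 = 456.1084
Value of long forward = (F − K)·e^(−rT) = (456.1084 − 429.96) · e^(−0.0847·18/12)
= 26.1484 × 0.880690 = 23.03
Short position value = −(long value) = -₹23.03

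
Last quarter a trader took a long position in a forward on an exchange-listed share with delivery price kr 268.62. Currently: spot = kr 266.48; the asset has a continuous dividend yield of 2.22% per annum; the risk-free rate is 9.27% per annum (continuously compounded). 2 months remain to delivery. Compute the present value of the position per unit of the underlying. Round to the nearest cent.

kr 0.99

Current fair forward for the remaining 2 months: F = S·e^((r − q)·T), (r − q) = 0.0927 − 0.0222 = 0.0705
F = 266.48 · e^(0.0705 × 2/12) = 266.48 × 1.011819 = 269.6295
Value of long forward = (F − K)·e^(−rT) = (269.6295 − 268.62) · e^(−0.0927·2/12)
= 1.0095 × 0.984669 = 0.99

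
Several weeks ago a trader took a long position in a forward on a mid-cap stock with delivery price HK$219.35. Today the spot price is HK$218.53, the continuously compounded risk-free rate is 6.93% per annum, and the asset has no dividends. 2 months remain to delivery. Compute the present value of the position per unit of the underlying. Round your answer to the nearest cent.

Current fair forward for the remaining 2 months: F = S·e^(r·T), r = 0.0693
F = 218.53 · e^(0.0693 × 2/12) = 218.53 × 1.011617 = 221.0687
Value of long forward = (F − K)·e^(−rT) = (221.0687 − 219.35) · e^(−0.0693·2/12)
= 1.7187 × 0.988516 = 1.70

HK$1.70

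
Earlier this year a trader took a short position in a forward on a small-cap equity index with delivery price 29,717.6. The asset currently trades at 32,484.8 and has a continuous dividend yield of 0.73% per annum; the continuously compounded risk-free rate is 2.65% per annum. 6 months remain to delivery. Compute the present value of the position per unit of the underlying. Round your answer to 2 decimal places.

-3040.01

Current fair forward for the remaining 6 months: F = S·e^((r − q)·T), (r − q) = 0.0265 − 0.0073 = 0.0192
F = 32484.8 · e^(0.0192 × 6/12) = 32484.8 × 1.00964623 = 32798.1559
Value of long forward = (F − K)·e^(−rT) = (32798.1559 − 29717.6) · e^(−0.0265·6/12)
= 3080.5559 × 0.98683739 = 3040.01
Short position value = −(long value) = -3040.01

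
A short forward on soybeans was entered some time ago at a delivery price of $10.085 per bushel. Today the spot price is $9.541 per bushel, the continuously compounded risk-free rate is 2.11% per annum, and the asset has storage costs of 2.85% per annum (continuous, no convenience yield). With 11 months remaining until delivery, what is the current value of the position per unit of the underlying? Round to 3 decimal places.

Current fair forward for the remaining 11 months: F = S·e^((r + u)·T), (r + u) = 0.0211 + 0.0285 = 0.0496
F = 9.541 · e^(0.0496 × 11/12) = 9.541 × 1.046516 = 9.9848
Value of long forward = (F − K)·e^(−rT) = (9.9848 − 10.085) · e^(−0.0211·11/12)
= -0.1002 × 0.980844 = -0.098
Short position value = −(long value) = $0.098

$0.098 per bushel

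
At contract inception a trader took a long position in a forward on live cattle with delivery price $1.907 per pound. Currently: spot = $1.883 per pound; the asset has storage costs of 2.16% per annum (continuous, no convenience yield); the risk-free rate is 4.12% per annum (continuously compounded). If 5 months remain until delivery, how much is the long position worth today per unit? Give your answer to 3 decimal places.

$0.025 per pound

Current fair forward for the remaining 5 months: F = S·e^((r + u)·T), (r + u) = 0.0412 + 0.0216 = 0.0628
F = 1.883 · e^(0.0628 × 5/12) = 1.883 × 1.026512 = 1.9329
Value of long forward = (F − K)·e^(−rT) = (1.9329 − 1.907) · e^(−0.0412·5/12)
= 0.0259 × 0.982980 = 0.025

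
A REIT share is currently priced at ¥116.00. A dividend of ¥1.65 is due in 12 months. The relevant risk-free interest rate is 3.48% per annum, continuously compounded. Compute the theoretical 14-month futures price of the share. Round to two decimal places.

¥119.15

PV(dividends) I = 1.65·e^(−0.0348·12/12)
I = 1.5936
F = (S − I)·e^(rT) = (116.00 − 1.5936) · e^(0.0348·14/12)
= 114.4064 · e^0.040600 = 114.4064 × 1.041435 = ¥119.15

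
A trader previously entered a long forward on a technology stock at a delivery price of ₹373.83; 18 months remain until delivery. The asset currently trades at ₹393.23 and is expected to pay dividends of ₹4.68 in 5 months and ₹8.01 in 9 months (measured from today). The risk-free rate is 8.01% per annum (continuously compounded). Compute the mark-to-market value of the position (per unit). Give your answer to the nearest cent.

₹49.65

PV(remaining dividends) I = 4.68·e^(−0.0801·5/12) + 8.01·e^(−0.0801·9/12) = 12.0694
Current forward F = (S − I)·e^(rT) = (393.23 − 12.0694)·e^(0.0801·18/12) = 381.1606 × 1.127666 = 429.8218
Value (long) = (F − K)·e^(−rT) = (429.8218 − 373.83) × 0.886787 = 49.6528
Value = ₹49.65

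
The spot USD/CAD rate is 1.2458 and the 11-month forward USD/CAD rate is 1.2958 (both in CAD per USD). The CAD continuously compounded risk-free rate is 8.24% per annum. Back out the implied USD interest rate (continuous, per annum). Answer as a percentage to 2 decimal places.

3.95%

F = S·e^((r_CAD − r_USD)T) ⇒ r_USD = r_CAD − ln(F/S)/T
ln(1.2958/1.2458) = 0.039350; /(11/12) = 0.042927
r_USD = 0.0824 − 0.042927 = 0.039473
r_USD = 3.95%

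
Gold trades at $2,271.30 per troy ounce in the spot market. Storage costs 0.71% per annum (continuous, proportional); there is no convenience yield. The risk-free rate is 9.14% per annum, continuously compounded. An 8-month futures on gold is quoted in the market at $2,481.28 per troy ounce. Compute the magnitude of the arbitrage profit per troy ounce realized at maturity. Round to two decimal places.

Fair futures: F* = S·e^(carry·T), with carry = (r + u) = 0.0914 + 0.0071 = 0.0985
F* = 2271.30 · e^(0.0985 × 8/12) = 2271.30 · e^0.06566667 = 2271.30 × 1.06787070 = $2425.4547
Market $2481.28 > fair $2425.4547: forward overpriced → cash-and-carry (buy spot, short the forward).
At maturity, profit = |F_mkt − F*| = |2481.28 − 2425.4547| = $55.83 per troy ounce

$55.83 per troy ounce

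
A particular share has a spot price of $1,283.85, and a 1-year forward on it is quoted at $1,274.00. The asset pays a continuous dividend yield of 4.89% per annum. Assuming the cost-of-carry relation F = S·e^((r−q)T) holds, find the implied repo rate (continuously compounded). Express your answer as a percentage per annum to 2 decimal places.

From F = S·e^((r−q)T): (r − q) = ln(F/S)/T
ln(1274.00/1283.85) = ln(0.992328) = -0.007702
(r − q) = -0.007702 / (1) = -0.007702
r = ln(F/S)/T + q = -0.007702 + 0.0489 = 0.041198
r = 4.12%

4.12%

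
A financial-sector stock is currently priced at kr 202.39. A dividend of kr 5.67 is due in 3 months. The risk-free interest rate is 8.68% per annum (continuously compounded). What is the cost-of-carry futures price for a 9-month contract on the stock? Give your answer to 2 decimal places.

PV(dividends) I = 5.67·e^(−0.0868·3/12)
I = 5.5483
F = (S − I)·e^(rT) = (202.39 − 5.5483) · e^(0.0868·9/12)
= 196.8417 · e^0.065100 = 196.8417 × 1.067266 = kr 210.08

kr 210.08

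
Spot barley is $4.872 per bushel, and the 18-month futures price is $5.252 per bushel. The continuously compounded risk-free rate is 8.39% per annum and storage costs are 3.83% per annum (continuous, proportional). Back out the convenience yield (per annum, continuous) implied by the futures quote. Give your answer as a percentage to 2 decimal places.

F = S·e^((r+u−y)T) ⇒ (r+u−y) = ln(F/S)/T
ln(5.252/4.872) = 0.075104; /T ⇒ 0.050069
y = r + u − ln(F/S)/T = 0.0839 + 0.0383 − 0.050069 = 0.072131
y = 7.21%

7.21%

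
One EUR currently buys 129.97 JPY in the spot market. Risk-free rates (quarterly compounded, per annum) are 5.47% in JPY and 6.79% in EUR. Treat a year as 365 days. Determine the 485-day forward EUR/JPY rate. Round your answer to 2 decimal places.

By covered interest parity, F = S · (1+r_JPY/4)^(4T) / (1+r_EUR/4)^(4T)
= 129.97 × 1.074861 / 1.093590 = 129.97 × 0.982874
F = 127.74 JPY per EUR

127.74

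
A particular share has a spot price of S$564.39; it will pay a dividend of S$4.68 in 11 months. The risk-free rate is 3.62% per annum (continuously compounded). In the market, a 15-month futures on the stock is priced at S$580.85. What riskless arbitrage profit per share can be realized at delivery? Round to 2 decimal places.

S$4.93 per share

PV(dividends) I = 4.68·e^(−0.0362·11/12) = 4.5273
Fair futures F* = (S − I)·e^(rT) = (564.39 − 4.5273)·e^0.045250 = 559.8627 × 1.046289 = 585.7782
Market S$580.85 < fair 585.7782: forward underpriced → reverse cash-and-carry (short the stock, invest proceeds at r, pay the dividends, go long the forward).
Profit at T = |F_mkt − F*| = |580.85 − 585.7782| = S$4.93 per share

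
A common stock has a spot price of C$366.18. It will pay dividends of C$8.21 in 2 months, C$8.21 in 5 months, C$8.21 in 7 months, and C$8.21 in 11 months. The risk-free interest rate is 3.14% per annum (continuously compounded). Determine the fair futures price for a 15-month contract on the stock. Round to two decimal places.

PV(dividends) I = 8.21·e^(−0.0314·2/12) + 8.21·e^(−0.0314·5/12) + 8.21·e^(−0.0314·7/12) + 8.21·e^(−0.0314·11/12)
I = 8.1671 + 8.1033 + 8.0610 + 7.9771 = 32.3085
F = (S − I)·e^(rT) = (366.18 − 32.3085) · e^(0.0314·15/12)
= 333.8715 · e^0.039250 = 333.8715 × 1.040030 = C$347.24

C$347.24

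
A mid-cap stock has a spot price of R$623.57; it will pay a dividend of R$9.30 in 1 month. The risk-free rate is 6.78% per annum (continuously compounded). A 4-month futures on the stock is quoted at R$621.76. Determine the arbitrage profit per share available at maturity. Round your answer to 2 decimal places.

PV(dividends) I = 9.30·e^(−0.0678·1/12) = 9.2476
Fair futures F* = (S − I)·e^(rT) = (623.57 − 9.2476)·e^0.022600 = 614.3224 × 1.022857 = 628.3640
Market R$621.76 < fair 628.3640: forward underpriced → reverse cash-and-carry (short the stock, invest proceeds at r, pay the dividends, go long the forward).
Profit at T = |F_mkt − F*| = |621.76 − 628.3640| = R$6.60 per share

R$6.60 per share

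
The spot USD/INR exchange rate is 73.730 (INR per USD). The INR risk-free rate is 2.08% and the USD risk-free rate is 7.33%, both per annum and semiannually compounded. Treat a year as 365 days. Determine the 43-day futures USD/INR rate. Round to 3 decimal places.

By covered interest parity, F = S · (1+r_INR/2)^(2T) / (1+r_USD/2)^(2T)
= 73.730 × 1.002441 / 1.008517 = 73.730 × 0.993975
F = 73.286 INR per USD

73.286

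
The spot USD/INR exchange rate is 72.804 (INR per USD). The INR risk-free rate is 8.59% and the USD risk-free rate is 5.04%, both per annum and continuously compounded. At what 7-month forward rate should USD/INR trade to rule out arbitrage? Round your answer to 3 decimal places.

74.327

F = S·e^((r_INR − r_USD)T) = 72.804 · e^((0.0859 − 0.0504) × 7/12)
= 72.804 · e^0.020708 = 72.804 × 1.020924
F = 74.327 INR per USD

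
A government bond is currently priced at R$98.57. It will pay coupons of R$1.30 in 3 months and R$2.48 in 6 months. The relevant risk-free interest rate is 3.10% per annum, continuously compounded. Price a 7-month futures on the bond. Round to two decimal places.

R$96.57

PV(coupons) I = 1.30·e^(−0.0310·3/12) + 2.48·e^(−0.0310·6/12)
I = 1.2900 + 2.4419 = 3.7319
F = (S − I)·e^(rT) = (98.57 − 3.7319) · e^(0.0310·7/12)
= 94.8381 · e^0.018083 = 94.8381 × 1.018247 = R$96.57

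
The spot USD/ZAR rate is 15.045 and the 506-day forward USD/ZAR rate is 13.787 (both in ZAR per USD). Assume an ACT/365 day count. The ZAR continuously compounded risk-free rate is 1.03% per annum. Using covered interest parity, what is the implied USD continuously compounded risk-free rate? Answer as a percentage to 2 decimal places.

7.33%

F = S·e^((r_ZAR − r_USD)T) ⇒ r_USD = r_ZAR − ln(F/S)/T
ln(13.787/15.045) = -0.087320; /(506/365) = -0.062988
r_USD = 0.0103 + 0.062988 = 0.073288
r_USD = 7.33%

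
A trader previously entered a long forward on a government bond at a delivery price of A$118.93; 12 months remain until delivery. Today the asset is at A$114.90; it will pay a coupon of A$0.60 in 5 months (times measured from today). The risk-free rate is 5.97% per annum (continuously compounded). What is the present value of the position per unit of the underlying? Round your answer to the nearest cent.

PV(remaining coupons) I = 0.60·e^(−0.0597·5/12) = 0.5853
Current forward F = (S − I)·e^(rT) = (114.90 − 0.5853)·e^(0.0597·12/12) = 114.3147 × 1.061518 = 121.3471
Value (long) = (F − K)·e^(−rT) = (121.3471 − 118.93) × 0.942047 = 2.2770
Value = A$2.28

A$2.28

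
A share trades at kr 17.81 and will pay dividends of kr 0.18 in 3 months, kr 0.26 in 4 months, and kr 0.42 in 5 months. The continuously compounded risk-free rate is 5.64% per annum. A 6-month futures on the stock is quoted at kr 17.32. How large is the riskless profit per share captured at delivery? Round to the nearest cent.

kr 0.13 per share

PV(dividends) I = 0.18·e^(−0.0564·3/12) + 0.26·e^(−0.0564·4/12) + 0.42·e^(−0.0564·5/12) = 0.8429
Fair futures F* = (S − I)·e^(rT) = (17.81 − 0.8429)·e^0.028200 = 16.9671 × 1.028601 = 17.4524
Market kr 17.32 < fair 17.4524: forward underpriced → reverse cash-and-carry (short the stock, invest proceeds at r, pay the dividends, go long the forward).
Profit at T = |F_mkt − F*| = |17.32 − 17.4524| = kr 0.13 per share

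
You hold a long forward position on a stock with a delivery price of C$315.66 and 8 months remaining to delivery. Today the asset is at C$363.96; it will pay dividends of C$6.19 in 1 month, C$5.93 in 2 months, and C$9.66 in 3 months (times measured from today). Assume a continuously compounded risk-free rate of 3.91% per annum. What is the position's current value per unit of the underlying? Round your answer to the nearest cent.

C$34.79

PV(remaining dividends) I = 6.19·e^(−0.0391·1/12) + 5.93·e^(−0.0391·2/12) + 9.66·e^(−0.0391·3/12) = 21.6274
Current forward F = (S − I)·e^(rT) = (363.96 − 21.6274)·e^(0.0391·8/12) = 342.3326 × 1.026409 = 351.3733
Value (long) = (F − K)·e^(−rT) = (351.3733 − 315.66) × 0.974270 = 34.7944
Value = C$34.79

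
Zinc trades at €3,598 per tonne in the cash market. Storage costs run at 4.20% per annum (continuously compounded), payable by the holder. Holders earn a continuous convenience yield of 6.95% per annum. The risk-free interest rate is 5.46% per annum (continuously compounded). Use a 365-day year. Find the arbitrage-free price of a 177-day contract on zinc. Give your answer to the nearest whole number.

Net carry = r + u − y = 0.0546 + 0.0420 − 0.0695 = 0.0271
F = S·e^((r+u−y)T) = 3598 · e^(0.0271 × 177/365) = 3598 · e^0.013142
= 3598 × 1.013229 = €3,646 per tonne

€3,646 per tonne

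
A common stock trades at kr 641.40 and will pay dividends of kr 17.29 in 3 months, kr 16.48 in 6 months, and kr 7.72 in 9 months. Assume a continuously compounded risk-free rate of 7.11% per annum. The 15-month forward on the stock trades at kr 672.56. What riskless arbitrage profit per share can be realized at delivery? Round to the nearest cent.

PV(dividends) I = 17.29·e^(−0.0711·3/12) + 16.48·e^(−0.0711·6/12) + 7.72·e^(−0.0711·9/12) = 40.2089
Fair forward F* = (S − I)·e^(rT) = (641.40 − 40.2089)·e^0.088875 = 601.1911 × 1.092944 = 657.0682
Market kr 672.56 > fair 657.0682: forward overpriced → cash-and-carry (borrow at r, buy the stock and collect the dividends, short the forward).
Profit at T = |F_mkt − F*| = |672.56 − 657.0682| = kr 15.49 per share

kr 15.49 per share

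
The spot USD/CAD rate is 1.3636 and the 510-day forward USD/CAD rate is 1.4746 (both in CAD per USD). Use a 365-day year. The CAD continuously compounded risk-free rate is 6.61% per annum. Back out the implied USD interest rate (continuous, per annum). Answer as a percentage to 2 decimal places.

1.01%

F = S·e^((r_CAD − r_USD)T) ⇒ r_USD = r_CAD − ln(F/S)/T
ln(1.4746/1.3636) = 0.078259; /(510/365) = 0.056009
r_USD = 0.0661 − 0.056009 = 0.010091
r_USD = 1.01%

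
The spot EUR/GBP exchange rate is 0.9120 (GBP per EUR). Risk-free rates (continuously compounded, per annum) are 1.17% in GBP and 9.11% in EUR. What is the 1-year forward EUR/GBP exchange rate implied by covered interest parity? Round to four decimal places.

0.8424

F = S·e^((r_GBP − r_EUR)T) = 0.9120 · e^((0.0117 − 0.0911) × 1)
= 0.9120 · e^-0.079400 = 0.9120 × 0.923670
F = 0.8424 GBP per EUR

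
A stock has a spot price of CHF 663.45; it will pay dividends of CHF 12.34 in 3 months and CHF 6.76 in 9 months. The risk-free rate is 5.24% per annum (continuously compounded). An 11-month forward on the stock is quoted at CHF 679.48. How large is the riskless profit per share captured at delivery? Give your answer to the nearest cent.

PV(dividends) I = 12.34·e^(−0.0524·3/12) + 6.76·e^(−0.0524·9/12) = 18.6789
Fair forward F* = (S − I)·e^(rT) = (663.45 − 18.6789)·e^0.048033 = 644.7711 × 1.049205 = 676.4971
Market CHF 679.48 > fair 676.4971: forward overpriced → cash-and-carry (borrow at r, buy the stock and collect the dividends, short the forward).
Profit at T = |F_mkt − F*| = |679.48 − 676.4971| = CHF 2.98 per share

CHF 2.98 per share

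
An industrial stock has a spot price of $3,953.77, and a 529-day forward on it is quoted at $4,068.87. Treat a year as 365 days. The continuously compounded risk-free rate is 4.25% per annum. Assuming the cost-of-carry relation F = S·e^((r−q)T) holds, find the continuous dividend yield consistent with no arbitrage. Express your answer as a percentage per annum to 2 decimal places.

From F = S·e^((r−q)T): (r − q) = ln(F/S)/T
ln(4068.87/3953.77) = ln(1.029111) = 0.028695
(r − q) = 0.028695 / (529/365) = 0.019799
q = r − ln(F/S)/T = 0.0425 − 0.019799 = 0.022701
q = 2.27%

2.27%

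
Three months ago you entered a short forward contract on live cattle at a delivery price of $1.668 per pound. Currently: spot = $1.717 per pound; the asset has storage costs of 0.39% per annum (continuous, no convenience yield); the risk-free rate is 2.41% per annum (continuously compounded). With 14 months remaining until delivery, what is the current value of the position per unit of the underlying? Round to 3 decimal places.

-$0.103 per pound

Current fair forward for the remaining 14 months: F = S·e^((r + u)·T), (r + u) = 0.0241 + 0.0039 = 0.0280
F = 1.717 · e^(0.0280 × 14/12) = 1.717 × 1.033206 = 1.7740
Value of long forward = (F − K)·e^(−rT) = (1.7740 − 1.668) · e^(−0.0241·14/12)
= 0.1060 × 0.972275 = 0.103
Short position value = −(long value) = -$0.103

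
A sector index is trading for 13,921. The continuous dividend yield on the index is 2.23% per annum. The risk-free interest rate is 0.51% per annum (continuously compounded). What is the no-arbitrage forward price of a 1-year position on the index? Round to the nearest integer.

13,684

F = S·e^((r − q)T) = 13921 · e^((0.0051 − 0.0223) × 1)
= 13921 · e^-0.017200 = 13921 × 0.982947
F = 13,684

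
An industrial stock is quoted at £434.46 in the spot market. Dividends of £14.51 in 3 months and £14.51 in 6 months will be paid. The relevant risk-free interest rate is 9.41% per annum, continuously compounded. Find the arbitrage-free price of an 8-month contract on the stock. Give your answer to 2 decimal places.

PV(dividends) I = 14.51·e^(−0.0941·3/12) + 14.51·e^(−0.0941·6/12)
I = 14.1726 + 13.8431 = 28.0157
F = (S − I)·e^(rT) = (434.46 − 28.0157) · e^(0.0941·8/12)
= 406.4443 · e^0.062733 = 406.4443 × 1.064743 = £432.76

£432.76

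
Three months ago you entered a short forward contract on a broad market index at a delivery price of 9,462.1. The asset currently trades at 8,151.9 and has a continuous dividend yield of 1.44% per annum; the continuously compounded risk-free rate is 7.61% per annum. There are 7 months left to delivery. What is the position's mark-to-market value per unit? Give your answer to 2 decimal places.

967.54

Current fair forward for the remaining 7 months: F = S·e^((r − q)·T), (r − q) = 0.0761 − 0.0144 = 0.0617
F = 8151.9 · e^(0.0617 × 7/12) = 8151.9 × 1.03664721 = 8450.6444
Value of long forward = (F − K)·e^(−rT) = (8450.6444 − 9462.1) · e^(−0.0761·7/12)
= -1011.4556 × 0.95657922 = -967.54
Short position value = −(long value) = 967.54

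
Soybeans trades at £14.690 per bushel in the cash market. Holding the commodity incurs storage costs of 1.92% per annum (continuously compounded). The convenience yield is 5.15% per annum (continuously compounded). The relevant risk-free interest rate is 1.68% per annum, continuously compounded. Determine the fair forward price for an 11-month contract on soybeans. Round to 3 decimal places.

Net carry = r + u − y = 0.0168 + 0.0192 − 0.0515 = -0.0155
F = S·e^((r+u−y)T) = 14.690 · e^(-0.0155 × 11/12) = 14.690 · e^-0.014208
= 14.690 × 0.985892 = £14.483 per bushel

£14.483 per bushel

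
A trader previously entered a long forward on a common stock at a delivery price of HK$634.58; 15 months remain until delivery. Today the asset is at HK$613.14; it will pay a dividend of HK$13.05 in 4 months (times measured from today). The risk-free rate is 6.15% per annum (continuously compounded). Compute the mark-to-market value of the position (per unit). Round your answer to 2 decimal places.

HK$12.73

PV(remaining dividends) I = 13.05·e^(−0.0615·4/12) = 12.7852
Current forward F = (S − I)·e^(rT) = (613.14 − 12.7852)·e^(0.0615·15/12) = 600.3548 × 1.079907 = 648.3274
Value (long) = (F − K)·e^(−rT) = (648.3274 − 634.58) × 0.926006 = 12.7302
Value = HK$12.73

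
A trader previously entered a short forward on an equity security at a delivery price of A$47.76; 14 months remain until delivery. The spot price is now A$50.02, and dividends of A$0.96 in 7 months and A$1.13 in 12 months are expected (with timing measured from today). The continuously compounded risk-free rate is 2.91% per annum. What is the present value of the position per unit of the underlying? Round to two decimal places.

PV(remaining dividends) I = 0.96·e^(−0.0291·7/12) + 1.13·e^(−0.0291·12/12) = 2.0414
Current forward F = (S − I)·e^(rT) = (50.02 − 2.0414)·e^(0.0291·14/12) = 47.9786 × 1.034533 = 49.6354
Value (long) = (F − K)·e^(−rT) = (49.6354 − 47.76) × 0.966620 = 1.8128
Short position value = −(long value) = -A$1.81

-A$1.81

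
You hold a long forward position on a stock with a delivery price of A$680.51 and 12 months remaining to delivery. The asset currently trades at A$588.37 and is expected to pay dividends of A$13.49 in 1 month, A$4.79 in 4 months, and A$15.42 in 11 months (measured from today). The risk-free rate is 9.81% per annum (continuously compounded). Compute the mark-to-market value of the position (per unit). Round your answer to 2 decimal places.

PV(remaining dividends) I = 13.49·e^(−0.0981·1/12) + 4.79·e^(−0.0981·4/12) + 15.42·e^(−0.0981·11/12) = 32.1099
Current forward F = (S − I)·e^(rT) = (588.37 − 32.1099)·e^(0.0981·12/12) = 556.2601 × 1.103073 = 613.5955
Value (long) = (F − K)·e^(−rT) = (613.5955 − 680.51) × 0.906558 = -60.6619
Value = -A$60.66

-A$60.66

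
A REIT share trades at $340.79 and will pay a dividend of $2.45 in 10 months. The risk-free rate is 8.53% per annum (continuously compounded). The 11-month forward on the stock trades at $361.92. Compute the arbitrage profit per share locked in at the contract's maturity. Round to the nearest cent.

PV(dividends) I = 2.45·e^(−0.0853·10/12) = 2.2819
Fair forward F* = (S − I)·e^(rT) = (340.79 − 2.2819)·e^0.078192 = 338.5081 × 1.081330 = 366.0390
Market $361.92 < fair 366.0390: forward underpriced → reverse cash-and-carry (short the stock, invest proceeds at r, pay the dividends, go long the forward).
Profit at T = |F_mkt − F*| = |361.92 − 366.0390| = $4.12 per share

$4.12 per share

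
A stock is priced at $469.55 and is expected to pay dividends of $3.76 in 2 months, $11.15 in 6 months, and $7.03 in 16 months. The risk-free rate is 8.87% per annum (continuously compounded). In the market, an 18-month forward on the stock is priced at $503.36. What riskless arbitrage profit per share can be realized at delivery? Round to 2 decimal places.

$9.46 per share

PV(dividends) I = 3.76·e^(−0.0887·2/12) + 11.15·e^(−0.0887·6/12) + 7.03·e^(−0.0887·16/12) = 20.6170
Fair forward F* = (S − I)·e^(rT) = (469.55 − 20.6170)·e^0.133050 = 448.9330 × 1.142307 = 512.8193
Market $503.36 < fair 512.8193: forward underpriced → reverse cash-and-carry (short the stock, invest proceeds at r, pay the dividends, go long the forward).
Profit at T = |F_mkt − F*| = |503.36 − 512.8193| = $9.46 per share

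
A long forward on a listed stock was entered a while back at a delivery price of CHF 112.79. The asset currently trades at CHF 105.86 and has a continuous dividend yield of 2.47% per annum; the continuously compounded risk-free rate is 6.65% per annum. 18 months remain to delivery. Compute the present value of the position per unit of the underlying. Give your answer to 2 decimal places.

-CHF 0.07

Current fair forward for the remaining 18 months: F = S·e^((r − q)·T), (r − q) = 0.0665 − 0.0247 = 0.0418
F = 105.86 · e^(0.0418 × 18/12) = 105.86 × 1.064707 = 112.7099
Value of long forward = (F − K)·e^(−rT) = (112.7099 − 112.79) · e^(−0.0665·18/12)
= -0.0801 × 0.905064 = -0.07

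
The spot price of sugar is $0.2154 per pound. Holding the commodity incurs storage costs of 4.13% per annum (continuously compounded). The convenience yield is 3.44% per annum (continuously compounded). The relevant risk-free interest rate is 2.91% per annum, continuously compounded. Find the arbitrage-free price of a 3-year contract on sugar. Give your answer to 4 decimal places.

$0.2400 per pound

Net carry = r + u − y = 0.0291 + 0.0413 − 0.0344 = 0.0360
F = S·e^((r+u−y)T) = 0.2154 · e^(0.0360 × 3) = 0.2154 · e^0.108000
= 0.2154 × 1.114048 = $0.2400 per pound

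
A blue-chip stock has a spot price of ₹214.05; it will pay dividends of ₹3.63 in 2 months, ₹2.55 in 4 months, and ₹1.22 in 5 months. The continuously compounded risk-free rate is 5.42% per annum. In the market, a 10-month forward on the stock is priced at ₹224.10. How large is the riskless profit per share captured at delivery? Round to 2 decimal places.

₹7.79 per share

PV(dividends) I = 3.63·e^(−0.0542·2/12) + 2.55·e^(−0.0542·4/12) + 1.22·e^(−0.0542·5/12) = 7.2945
Fair forward F* = (S − I)·e^(rT) = (214.05 − 7.2945)·e^0.045167 = 206.7555 × 1.046203 = 216.3082
Market ₹224.10 > fair 216.3082: forward overpriced → cash-and-carry (borrow at r, buy the stock and collect the dividends, short the forward).
Profit at T = |F_mkt − F*| = |224.10 − 216.3082| = ₹7.79 per share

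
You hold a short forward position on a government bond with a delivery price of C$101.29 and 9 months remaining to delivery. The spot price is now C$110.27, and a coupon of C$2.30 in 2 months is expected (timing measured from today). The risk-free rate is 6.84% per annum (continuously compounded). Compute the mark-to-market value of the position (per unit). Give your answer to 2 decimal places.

-C$11.77

PV(remaining coupons) I = 2.30·e^(−0.0684·2/12) = 2.2739
Current forward F = (S − I)·e^(rT) = (110.27 − 2.2739)·e^(0.0684·9/12) = 107.9961 × 1.052639 = 113.6809
Value (long) = (F − K)·e^(−rT) = (113.6809 − 101.29) × 0.949994 = 11.7713
Short position value = −(long value) = -C$11.77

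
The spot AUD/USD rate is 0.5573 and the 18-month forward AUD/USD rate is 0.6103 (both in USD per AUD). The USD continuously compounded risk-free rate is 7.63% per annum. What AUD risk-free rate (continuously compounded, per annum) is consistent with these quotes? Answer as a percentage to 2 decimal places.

F = S·e^((r_USD − r_AUD)T) ⇒ r_AUD = r_USD − ln(F/S)/T
ln(0.6103/0.5573) = 0.090847; /(18/12) = 0.060565
r_AUD = 0.0763 − 0.060565 = 0.015735
r_AUD = 1.57%

1.57%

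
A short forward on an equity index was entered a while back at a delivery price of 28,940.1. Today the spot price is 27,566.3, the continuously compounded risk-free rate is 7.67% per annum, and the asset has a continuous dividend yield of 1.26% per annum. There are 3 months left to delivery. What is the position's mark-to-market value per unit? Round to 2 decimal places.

910.86

Current fair forward for the remaining 3 months: F = S·e^((r − q)·T), (r − q) = 0.0767 − 0.0126 = 0.0641
F = 27566.3 · e^(0.0641 × 3/12) = 27566.3 × 1.01615409 = 28011.6085
Value of long forward = (F − K)·e^(−rT) = (28011.6085 − 28940.1) · e^(−0.0767·3/12)
= -928.4915 × 0.98100767 = -910.86
Short position value = −(long value) = 910.86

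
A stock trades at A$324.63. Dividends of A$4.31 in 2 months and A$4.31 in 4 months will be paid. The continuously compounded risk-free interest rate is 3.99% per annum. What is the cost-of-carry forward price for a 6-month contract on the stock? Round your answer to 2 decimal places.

PV(dividends) I = 4.31·e^(−0.0399·2/12) + 4.31·e^(−0.0399·4/12)
I = 4.2814 + 4.2531 = 8.5345
F = (S − I)·e^(rT) = (324.63 − 8.5345) · e^(0.0399·6/12)
= 316.0955 · e^0.019950 = 316.0955 × 1.020150 = A$322.46

A$322.46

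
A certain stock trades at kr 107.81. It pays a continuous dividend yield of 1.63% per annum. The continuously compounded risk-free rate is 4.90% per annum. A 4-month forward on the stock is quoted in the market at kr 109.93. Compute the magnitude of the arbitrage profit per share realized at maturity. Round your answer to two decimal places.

Fair forward: F* = S·e^(carry·T), with carry = (r − q) = 0.0490 − 0.0163 = 0.0327
F* = 107.81 · e^(0.0327 × 4/12) = 107.81 · e^0.010900 = 107.81 × 1.010960 = kr 108.9916
Market kr 109.93 > fair kr 108.9916: forward overpriced → cash-and-carry (buy spot, short the forward).
At maturity, profit = |F_mkt − F*| = |109.93 − 108.9916| = kr 0.94 per share

kr 0.94 per share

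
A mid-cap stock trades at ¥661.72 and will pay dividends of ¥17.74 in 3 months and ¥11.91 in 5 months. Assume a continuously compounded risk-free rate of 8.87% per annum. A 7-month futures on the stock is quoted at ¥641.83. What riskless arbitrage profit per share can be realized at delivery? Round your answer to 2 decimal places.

¥24.67 per share

PV(dividends) I = 17.74·e^(−0.0887·3/12) + 11.91·e^(−0.0887·5/12) = 28.8288
Fair futures F* = (S − I)·e^(rT) = (661.72 − 28.8288)·e^0.051742 = 632.8912 × 1.053104 = 666.5003
Market ¥641.83 < fair 666.5003: forward underpriced → reverse cash-and-carry (short the stock, invest proceeds at r, pay the dividends, go long the forward).
Profit at T = |F_mkt − F*| = |641.83 − 666.5003| = ¥24.67 per share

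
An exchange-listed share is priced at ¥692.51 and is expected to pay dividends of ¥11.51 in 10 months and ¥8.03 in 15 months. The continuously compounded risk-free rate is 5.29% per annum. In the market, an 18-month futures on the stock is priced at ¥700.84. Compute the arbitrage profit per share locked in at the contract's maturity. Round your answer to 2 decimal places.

PV(dividends) I = 11.51·e^(−0.0529·10/12) + 8.03·e^(−0.0529·15/12) = 18.5298
Fair futures F* = (S − I)·e^(rT) = (692.51 − 18.5298)·e^0.079350 = 673.9802 × 1.082583 = 729.6395
Market ¥700.84 < fair 729.6395: forward underpriced → reverse cash-and-carry (short the stock, invest proceeds at r, pay the dividends, go long the forward).
Profit at T = |F_mkt − F*| = |700.84 − 729.6395| = ¥28.80 per share

¥28.80 per share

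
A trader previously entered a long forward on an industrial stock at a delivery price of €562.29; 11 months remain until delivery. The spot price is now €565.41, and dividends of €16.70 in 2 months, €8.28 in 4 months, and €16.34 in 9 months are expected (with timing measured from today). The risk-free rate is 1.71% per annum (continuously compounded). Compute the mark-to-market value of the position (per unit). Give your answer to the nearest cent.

-€29.15

PV(remaining dividends) I = 16.70·e^(−0.0171·2/12) + 8.28·e^(−0.0171·4/12) + 16.34·e^(−0.0171·9/12) = 41.0172
Current forward F = (S − I)·e^(rT) = (565.41 − 41.0172)·e^(0.0171·11/12) = 524.3928 × 1.015798 = 532.6772
Value (long) = (F − K)·e^(−rT) = (532.6772 − 562.29) × 0.984447 = -29.1522
Value = -€29.15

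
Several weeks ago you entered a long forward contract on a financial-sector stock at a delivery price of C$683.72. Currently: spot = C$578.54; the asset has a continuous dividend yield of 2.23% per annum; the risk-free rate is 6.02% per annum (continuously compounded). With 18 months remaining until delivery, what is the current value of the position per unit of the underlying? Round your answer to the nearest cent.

-C$65.18

Current fair forward for the remaining 18 months: F = S·e^((r − q)·T), (r − q) = 0.0602 − 0.0223 = 0.0379
F = 578.54 · e^(0.0379 × 18/12) = 578.54 × 1.058497 = 612.3829
Value of long forward = (F − K)·e^(−rT) = (612.3829 − 683.72) · e^(−0.0602·18/12)
= -71.3371 × 0.913657 = -65.18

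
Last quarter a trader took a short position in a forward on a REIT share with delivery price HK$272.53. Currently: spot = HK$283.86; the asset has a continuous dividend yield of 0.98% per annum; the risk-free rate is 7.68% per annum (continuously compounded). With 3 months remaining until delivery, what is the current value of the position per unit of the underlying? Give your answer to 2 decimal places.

Current fair forward for the remaining 3 months: F = S·e^((r − q)·T), (r − q) = 0.0768 − 0.0098 = 0.0670
F = 283.86 · e^(0.0670 × 3/12) = 283.86 × 1.016891 = 288.6547
Value of long forward = (F − K)·e^(−rT) = (288.6547 − 272.53) · e^(−0.0768·3/12)
= 16.1247 × 0.980983 = 15.82
Short position value = −(long value) = -HK$15.82

-HK$15.82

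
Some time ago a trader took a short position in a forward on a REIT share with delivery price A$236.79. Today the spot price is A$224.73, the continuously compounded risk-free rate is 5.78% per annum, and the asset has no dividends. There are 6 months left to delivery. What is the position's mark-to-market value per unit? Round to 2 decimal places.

A$5.31

Current fair forward for the remaining 6 months: F = S·e^(r·T), r = 0.0578
F = 224.73 · e^(0.0578 × 6/12) = 224.73 × 1.029322 = 231.3195
Value of long forward = (F − K)·e^(−rT) = (231.3195 − 236.79) · e^(−0.0578·6/12)
= -5.4705 × 0.971514 = -5.31
Short position value = −(long value) = A$5.31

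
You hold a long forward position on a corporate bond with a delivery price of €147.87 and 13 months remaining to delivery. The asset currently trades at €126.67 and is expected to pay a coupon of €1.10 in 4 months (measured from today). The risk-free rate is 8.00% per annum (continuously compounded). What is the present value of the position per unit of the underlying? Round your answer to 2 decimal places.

PV(remaining coupons) I = 1.10·e^(−0.0800·4/12) = 1.0711
Current forward F = (S − I)·e^(rT) = (126.67 − 1.0711)·e^(0.0800·13/12) = 125.5989 × 1.090533 = 136.9697
Value (long) = (F − K)·e^(−rT) = (136.9697 − 147.87) × 0.916983 = -9.9954
Value = -€10.00

-€10.00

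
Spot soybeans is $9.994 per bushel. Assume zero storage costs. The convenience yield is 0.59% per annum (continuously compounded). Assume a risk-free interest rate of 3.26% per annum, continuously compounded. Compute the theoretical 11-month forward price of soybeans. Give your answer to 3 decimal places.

$10.242 per bushel

Net carry = r + u − y = 0.0326 + 0.0000 − 0.0059 = 0.0267
F = S·e^((r+u−y)T) = 9.994 · e^(0.0267 × 11/12) = 9.994 · e^0.024475
= 9.994 × 1.024777 = $10.242 per bushel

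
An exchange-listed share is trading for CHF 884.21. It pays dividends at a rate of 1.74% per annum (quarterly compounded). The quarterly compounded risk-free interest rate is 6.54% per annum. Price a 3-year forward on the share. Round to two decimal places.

CHF 1,019.66

F = S · (1+r/4)^(4T) / (1+q/4)^(4T)
= 884.21 × 1.214841 / 1.053467 = 884.21 × 1.153184
F = CHF 1,019.66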